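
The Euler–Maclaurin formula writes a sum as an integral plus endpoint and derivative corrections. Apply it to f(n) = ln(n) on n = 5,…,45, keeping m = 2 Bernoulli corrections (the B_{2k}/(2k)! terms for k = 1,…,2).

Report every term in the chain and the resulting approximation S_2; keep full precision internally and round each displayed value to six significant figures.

Integral: ∫_5^45 ln(x) dx = 123.253.
Boundary: ½(f(5) + f(45)) = ½(1.60944 + 3.80666) = 2.70805.
Running total after boundary: 125.961.
Order-1 term: 1/12 · (0.0222222 − 0.200000) = -0.0148148.
Running total after k=1: 125.946.
Order-2 term: −1/720 · (2.19479e-05 − 0.0160000) = 2.21917e-05.

S_2 ≈ 125.946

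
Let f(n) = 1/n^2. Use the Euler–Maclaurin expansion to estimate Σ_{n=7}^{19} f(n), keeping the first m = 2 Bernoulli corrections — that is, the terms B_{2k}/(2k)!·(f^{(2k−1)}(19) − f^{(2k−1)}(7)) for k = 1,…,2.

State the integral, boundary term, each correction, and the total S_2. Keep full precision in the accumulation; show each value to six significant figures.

S_2 ≈ 0.102274

The integral term ∫_7^19 1/x^2 dx = 0.0902256.
Boundary: ½(f(7) + f(19)) = ½(0.0204082 + 0.00277008) = 0.0115891.
Integral + boundary = 0.101815.
Correction k=1: B_{2}/2! · (f^{(1)}(19) − f^{(1)}(7)) = 1/12 · (-0.000291588 − (-0.00583090)) = 0.000461610.
After k=1: 0.102276.
Correction k=2: B_{4}/4! · (f^{(3)}(19) − f^{(3)}(7)) = −1/720 · (-9.69267e-06 − (-0.00142798)) = -1.96984e-06.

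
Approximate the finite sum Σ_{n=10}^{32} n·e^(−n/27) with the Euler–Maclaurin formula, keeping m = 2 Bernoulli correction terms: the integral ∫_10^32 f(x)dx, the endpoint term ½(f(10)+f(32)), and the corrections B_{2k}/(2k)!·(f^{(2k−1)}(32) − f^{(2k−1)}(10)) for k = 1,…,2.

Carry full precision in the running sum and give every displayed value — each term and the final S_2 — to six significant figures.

The integral term ∫_10^32 x·e^(−x/27) dx = 202.825.
Endpoint term: (f(10) + f(32))/2 = (6.90479 + 9.78207)/2 = 8.34343.
Running total after boundary: 211.168.
Order-1 term: 1/12 · (-0.0566092 − 0.434746) = -0.0409462.
After k=1: 211.127.
Order-2 term: −1/720 · (0.000761001 − 0.00249068) = 2.40233e-06.

S_2 ≈ 211.127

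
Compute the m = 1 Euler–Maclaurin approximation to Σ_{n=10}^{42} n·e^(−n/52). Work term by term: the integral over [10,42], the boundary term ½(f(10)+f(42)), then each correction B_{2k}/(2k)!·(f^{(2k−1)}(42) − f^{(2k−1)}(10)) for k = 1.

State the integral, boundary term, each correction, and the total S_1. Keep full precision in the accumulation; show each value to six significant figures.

S_1 ≈ 493.921

∫_10^42 x·e^(−x/52) dx evaluates to 480.481.
Boundary: ½(f(10) + f(42)) = ½(8.25053 + 18.7272) = 13.4889.
So far: 493.970.
k=1: B_{2}/(2)! × [f^{(1)}(42) − f^{(1)}(10)] = 1/12 × (0.0857473 − 0.666389) = -0.0483868.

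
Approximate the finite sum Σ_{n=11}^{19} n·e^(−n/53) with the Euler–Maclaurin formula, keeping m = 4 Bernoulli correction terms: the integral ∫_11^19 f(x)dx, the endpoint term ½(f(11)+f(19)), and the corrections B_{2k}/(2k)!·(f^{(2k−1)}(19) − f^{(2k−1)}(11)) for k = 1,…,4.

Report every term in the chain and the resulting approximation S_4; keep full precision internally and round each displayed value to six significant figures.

S_4 ≈ 100.990

∫_11^19 x·e^(−x/53) dx evaluates to 89.8996.
Boundary: ½(f(11) + f(19)) = ½(8.93832 + 13.2759) = 11.1071.
Running total after boundary: 101.007.
k=1: B_{2}/(2)! × [f^{(1)}(19) − f^{(1)}(11)] = 1/12 × (0.448242 − 0.643927) = -0.0163071.
Running total after k=1: 100.990.
k=2: B_{4}/(4)! × [f^{(3)}(19) − f^{(3)}(11)] = −1/720 × (0.000657067 − 0.000807788) = 2.09334e-07.
Running total after k=2: 100.990.
k=3: B_{6}/(6)! × [f^{(5)}(19) − f^{(5)}(11)] = 1/30240 × (4.11022e-07 − 4.93535e-07) = -2.72859e-12.
Running total after k=3: 100.990.
k=4: B_{8}/(8)! × [f^{(7)}(19) − f^{(7)}(11)] = −1/1209600 × (2.09373e-10 − 2.49020e-10) = 3.27771e-17.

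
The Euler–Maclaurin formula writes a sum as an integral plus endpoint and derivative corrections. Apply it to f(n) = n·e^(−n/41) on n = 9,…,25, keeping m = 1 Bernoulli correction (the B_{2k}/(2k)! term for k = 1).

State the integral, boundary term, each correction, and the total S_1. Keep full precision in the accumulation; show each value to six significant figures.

The integral term ∫_9^25 x·e^(−x/41) dx = 175.300.
Boundary: ½(f(9) + f(25)) = ½(7.22619 + 13.5871) = 10.4066.
So far: 185.707.
Order-1 term: 1/12 · (0.212091 − 0.626662) = -0.0345476.

S_1 ≈ 185.672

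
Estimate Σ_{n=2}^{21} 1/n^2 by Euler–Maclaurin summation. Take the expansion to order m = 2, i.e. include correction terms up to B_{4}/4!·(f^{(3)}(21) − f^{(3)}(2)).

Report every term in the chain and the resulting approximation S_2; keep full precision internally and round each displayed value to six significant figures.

S_2 ≈ 0.598288

Integral: ∫_2^21 1/x^2 dx = 0.452381.
Boundary: ½(f(2) + f(21)) = ½(0.250000 + 0.00226757) = 0.126134.
Integral + boundary = 0.578515.
Correction k=1: B_{2}/2! · (f^{(1)}(21) − f^{(1)}(2)) = 1/12 · (-0.000215959 − (-0.250000)) = 0.0208153.
Running total after k=1: 0.599330.
Correction k=2: B_{4}/4! · (f^{(3)}(21) − f^{(3)}(2)) = −1/720 · (-5.87645e-06 − (-0.750000)) = -0.00104166.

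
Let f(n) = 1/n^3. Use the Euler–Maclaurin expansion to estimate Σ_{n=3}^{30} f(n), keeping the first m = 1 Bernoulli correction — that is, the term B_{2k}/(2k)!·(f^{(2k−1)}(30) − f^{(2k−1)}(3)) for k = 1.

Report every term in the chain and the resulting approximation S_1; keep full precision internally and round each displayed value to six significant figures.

S_1 ≈ 0.0766231

The integral term ∫_3^30 1/x^3 dx = 0.0550000.
Endpoint term: (f(3) + f(30))/2 = (0.0370370 + 3.70370e-05)/2 = 0.0185370.
So far: 0.0735370.
Correction k=1: B_{2}/2! · (f^{(1)}(30) − f^{(1)}(3)) = 1/12 · (-3.70370e-06 − (-0.0370370)) = 0.00308611.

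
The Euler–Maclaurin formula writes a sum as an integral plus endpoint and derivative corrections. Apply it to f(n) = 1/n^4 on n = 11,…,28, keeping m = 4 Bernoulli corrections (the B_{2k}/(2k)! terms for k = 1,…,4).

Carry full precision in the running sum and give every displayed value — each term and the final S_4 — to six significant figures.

The integral term ∫_11^28 1/x^4 dx = 0.000235254.
Endpoint term: (f(11) + f(28))/2 = (6.83013e-05 + 1.62693e-06)/2 = 3.49641e-05.
So far: 0.000270218.
Order-1 term: 1/12 · (-2.32418e-07 − (-2.48369e-05)) = 2.05037e-06.
Running total after k=1: 0.000272268.
Order-2 term: −1/720 · (-8.89355e-09 − (-6.15790e-06)) = -8.54028e-09.
Running total after k=2: 0.000272260.
Order-3 term: 1/30240 · (-6.35253e-10 − (-2.84994e-06)) = 9.42229e-11.
Running total after k=3: 0.000272260.
Order-4 term: −1/1209600 · (-7.29245e-11 − (-2.11979e-06)) = -1.75241e-12.

S_4 ≈ 0.000272260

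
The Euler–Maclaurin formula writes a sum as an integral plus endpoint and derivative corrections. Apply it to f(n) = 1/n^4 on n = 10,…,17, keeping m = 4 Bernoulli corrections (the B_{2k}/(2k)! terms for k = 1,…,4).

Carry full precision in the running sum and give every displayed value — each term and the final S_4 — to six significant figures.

S_4 ≈ 0.000324555

∫_10^17 1/x^4 dx evaluates to 0.000265486.
Endpoint term: (f(10) + f(17))/2 = (0.000100000 + 1.19730e-05)/2 = 5.59865e-05.
Integral + boundary = 0.000321473.
Correction k=1: B_{2}/2! · (f^{(1)}(17) − f^{(1)}(10)) = 1/12 · (-2.81719e-06 − (-4.00000e-05)) = 3.09857e-06.
Running total after k=1: 0.000324571.
Correction k=2: B_{4}/4! · (f^{(3)}(17) − f^{(3)}(10)) = −1/720 · (-2.92441e-07 − (-1.20000e-05)) = -1.62605e-08.
Running total after k=2: 0.000324555.
Correction k=3: B_{6}/6! · (f^{(5)}(17) − f^{(5)}(10)) = 1/30240 · (-5.66668e-08 − (-6.72000e-06)) = 2.20348e-10.
Running total after k=3: 0.000324555.
Correction k=4: B_{8}/8! · (f^{(7)}(17) − f^{(7)}(10)) = −1/1209600 · (-1.76471e-08 − (-6.04800e-06)) = -4.98541e-12.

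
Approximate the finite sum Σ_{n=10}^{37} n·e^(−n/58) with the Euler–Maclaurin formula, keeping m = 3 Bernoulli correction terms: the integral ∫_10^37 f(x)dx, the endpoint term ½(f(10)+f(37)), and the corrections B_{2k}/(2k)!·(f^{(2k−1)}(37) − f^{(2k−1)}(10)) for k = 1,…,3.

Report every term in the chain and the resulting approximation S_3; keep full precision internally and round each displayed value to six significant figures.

Integral: ∫_10^37 x·e^(−x/58) dx = 407.993.
Endpoint term: (f(10) + f(37))/2 = (8.41631 + 19.5502)/2 = 13.9833.
Running total after boundary: 421.977.
Correction k=1: B_{2}/2! · (f^{(1)}(37) − f^{(1)}(10)) = 1/12 · (0.191312 − 0.696522) = -0.0421009.
Partial sum through k=1: 421.935.
Correction k=2: B_{4}/4! · (f^{(3)}(37) − f^{(3)}(10)) = −1/720 · (0.000371011 − 0.000707427) = 4.67244e-07.
Partial sum through k=2: 421.935.
Correction k=3: B_{6}/6! · (f^{(5)}(37) − f^{(5)}(10)) = 1/30240 · (2.03672e-07 − 3.59037e-07) = -5.13776e-12.

S_3 ≈ 421.935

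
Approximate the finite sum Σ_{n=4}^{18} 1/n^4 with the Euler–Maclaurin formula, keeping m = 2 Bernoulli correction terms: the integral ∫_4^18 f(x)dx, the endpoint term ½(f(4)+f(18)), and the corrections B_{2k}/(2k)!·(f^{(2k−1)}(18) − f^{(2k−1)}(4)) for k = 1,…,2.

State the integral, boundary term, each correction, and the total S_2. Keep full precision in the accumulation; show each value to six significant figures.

S_2 ≈ 0.00742424

The integral term ∫_4^18 1/x^4 dx = 0.00515118.
Endpoint term: (f(4) + f(18))/2 = (0.00390625 + 9.52599e-06)/2 = 0.00195789.
Integral + boundary = 0.00710907.
Order-1 term: 1/12 · (-2.11689e-06 − (-0.00390625)) = 0.000325344.
Partial sum through k=1: 0.00743441.
Order-2 term: −1/720 · (-1.96008e-07 − (-0.00732422)) = -1.01723e-05.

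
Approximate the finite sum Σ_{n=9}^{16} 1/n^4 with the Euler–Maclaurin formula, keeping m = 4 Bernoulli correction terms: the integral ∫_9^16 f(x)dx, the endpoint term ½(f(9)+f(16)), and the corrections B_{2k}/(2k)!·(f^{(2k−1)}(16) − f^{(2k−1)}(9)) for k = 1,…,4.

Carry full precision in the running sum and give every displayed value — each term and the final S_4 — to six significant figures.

S_4 ≈ 0.000464998

The integral term ∫_9^16 1/x^4 dx = 0.000375867.
Endpoint term: (f(9) + f(16))/2 = (0.000152416 + 1.52588e-05)/2 = 8.38373e-05.
Running total after boundary: 0.000459704.
k=1: B_{2}/(2)! × [f^{(1)}(16) − f^{(1)}(9)] = 1/12 × (-3.81470e-06 − (-6.77404e-05)) = 5.32714e-06.
Partial sum through k=1: 0.000465032.
k=2: B_{4}/(4)! × [f^{(3)}(16) − f^{(3)}(9)] = −1/720 × (-4.47035e-07 − (-2.50890e-05)) = -3.42250e-08.
Partial sum through k=2: 0.000464997.
k=3: B_{6}/(6)! × [f^{(5)}(16) − f^{(5)}(9)] = 1/30240 × (-9.77889e-08 − (-1.73455e-05)) = 5.70361e-10.
Partial sum through k=3: 0.000464998.
k=4: B_{8}/(8)! × [f^{(7)}(16) − f^{(7)}(9)] = −1/1209600 × (-3.43789e-08 − (-1.92728e-05)) = -1.59048e-11.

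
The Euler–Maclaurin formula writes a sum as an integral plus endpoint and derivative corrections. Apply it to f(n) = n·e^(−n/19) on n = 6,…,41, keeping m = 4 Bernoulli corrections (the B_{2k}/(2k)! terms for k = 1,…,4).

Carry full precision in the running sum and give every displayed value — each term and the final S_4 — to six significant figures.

∫_6^41 x·e^(−x/19) dx evaluates to 214.628.
½[f(6) + f(41)] = ½[4.37528 + 4.73829] = 4.55679.
Running total after boundary: 219.185.
Correction k=1: B_{2}/2! · (f^{(1)}(41) − f^{(1)}(6)) = 1/12 · (-0.133816 − 0.498935) = -0.0527292.
After k=1: 219.132.
Correction k=2: B_{4}/4! · (f^{(3)}(41) − f^{(3)}(6)) = −1/720 · (0.000269586 − 0.00542205) = 7.15620e-06.
After k=2: 219.133.
Correction k=3: B_{6}/6! · (f^{(5)}(41) − f^{(5)}(6)) = 1/30240 · (2.52037e-06 − 2.62106e-05) = -7.83406e-10.
After k=3: 219.133.
Correction k=4: B_{8}/8! · (f^{(7)}(41) − f^{(7)}(6)) = −1/1209600 · (1.18946e-08 − 1.03606e-07) = 7.58192e-14.

S_4 ≈ 219.133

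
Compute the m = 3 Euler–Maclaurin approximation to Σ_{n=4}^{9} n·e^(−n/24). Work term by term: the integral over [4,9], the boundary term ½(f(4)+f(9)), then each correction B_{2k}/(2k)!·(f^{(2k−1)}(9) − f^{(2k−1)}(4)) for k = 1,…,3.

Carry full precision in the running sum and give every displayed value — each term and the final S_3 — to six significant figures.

∫_4^9 x·e^(−x/24) dx evaluates to 24.5026.
½[f(4) + f(9)] = ½[3.38593 + 6.18560] = 4.78577.
Integral + boundary = 29.2884.
Order-1 term: 1/12 · (0.429556 − 0.705401) = -0.0229871.
Running total after k=1: 29.2654.
Order-2 term: −1/720 · (0.00313218 − 0.00416383) = 1.43285e-06.
Running total after k=2: 29.2654.
Order-3 term: 1/30240 · (9.58090e-06 − 1.23316e-05) = -9.09622e-11.

S_3 ≈ 29.2654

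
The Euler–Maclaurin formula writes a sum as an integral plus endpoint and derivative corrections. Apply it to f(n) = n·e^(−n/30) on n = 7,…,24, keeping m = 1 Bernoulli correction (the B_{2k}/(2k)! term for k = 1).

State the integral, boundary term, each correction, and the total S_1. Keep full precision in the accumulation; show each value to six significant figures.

The integral term ∫_7^24 x·e^(−x/30) dx = 151.084.
Endpoint term: (f(7) + f(24))/2 = (5.54323 + 10.7839)/2 = 8.16356.
So far: 159.248.
Order-1 term: 1/12 · (0.0898658 − 0.607115) = -0.0431041.

S_1 ≈ 159.205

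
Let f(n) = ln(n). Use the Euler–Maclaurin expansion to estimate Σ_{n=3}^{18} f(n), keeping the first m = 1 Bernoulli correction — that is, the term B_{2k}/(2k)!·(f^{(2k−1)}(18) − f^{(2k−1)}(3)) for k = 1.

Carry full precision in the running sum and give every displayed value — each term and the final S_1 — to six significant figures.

The integral term ∫_3^18 ln(x) dx = 33.7309.
Boundary: ½(f(3) + f(18)) = ½(1.09861 + 2.89037) = 1.99449.
Running total after boundary: 35.7253.
k=1: B_{2}/(2)! × [f^{(1)}(18) − f^{(1)}(3)] = 1/12 × (0.0555556 − 0.333333) = -0.0231481.

S_1 ≈ 35.7022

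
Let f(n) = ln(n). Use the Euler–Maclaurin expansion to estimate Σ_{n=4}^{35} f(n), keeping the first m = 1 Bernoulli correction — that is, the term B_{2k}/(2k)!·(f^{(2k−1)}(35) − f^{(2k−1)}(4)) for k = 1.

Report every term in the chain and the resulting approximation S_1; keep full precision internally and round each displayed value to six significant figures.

The integral term ∫_4^35 ln(x) dx = 87.8920.
½[f(4) + f(35)] = ½[1.38629 + 3.55535] = 2.47082.
Running total after boundary: 90.3628.
k=1: B_{2}/(2)! × [f^{(1)}(35) − f^{(1)}(4)] = 1/12 × (0.0285714 − 0.250000) = -0.0184524.

S_1 ≈ 90.3444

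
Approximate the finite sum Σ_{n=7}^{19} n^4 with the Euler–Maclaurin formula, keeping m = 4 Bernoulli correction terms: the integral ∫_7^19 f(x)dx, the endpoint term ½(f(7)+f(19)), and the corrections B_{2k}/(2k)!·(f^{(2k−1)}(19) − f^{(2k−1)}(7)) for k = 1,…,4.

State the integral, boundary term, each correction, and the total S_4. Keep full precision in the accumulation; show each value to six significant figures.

S_4 ≈ 560391

∫_7^19 x^4 dx evaluates to 491858.
Endpoint term: (f(7) + f(19))/2 = (2401.00 + 130321)/2 = 66361.0.
Running total after boundary: 558219.
Correction k=1: B_{2}/2! · (f^{(1)}(19) − f^{(1)}(7)) = 1/12 · (27436.0 − 1372.00) = 2172.00.
Running total after k=1: 560391.
Correction k=2: B_{4}/4! · (f^{(3)}(19) − f^{(3)}(7)) = −1/720 · (456.000 − 168.000) = -0.400000.
Running total after k=2: 560391.
Correction k=3: B_{6}/6! · (f^{(5)}(19) − f^{(5)}(7)) = 1/30240 · (0.00000 − 0.00000) = 0.00000.
Running total after k=3: 560391.
Correction k=4: B_{8}/8! · (f^{(7)}(19) − f^{(7)}(7)) = −1/1209600 · (0.00000 − 0.00000) = 0.00000.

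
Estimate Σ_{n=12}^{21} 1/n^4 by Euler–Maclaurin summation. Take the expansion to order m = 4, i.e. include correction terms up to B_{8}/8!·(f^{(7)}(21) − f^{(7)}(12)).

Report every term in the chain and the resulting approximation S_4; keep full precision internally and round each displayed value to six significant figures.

S_4 ≈ 0.000184845

∫_12^21 1/x^4 dx evaluates to 0.000156908.
½[f(12) + f(21)] = ½[4.82253e-05 + 5.14189e-06] = 2.66836e-05.
Running total after boundary: 0.000183592.
Order-1 term: 1/12 · (-9.79408e-07 − (-1.60751e-05)) = 1.25797e-06.
Partial sum through k=1: 0.000184850.
Order-2 term: −1/720 · (-6.66264e-08 − (-3.34898e-06)) = -4.55882e-09.
Partial sum through k=2: 0.000184845.
Order-3 term: 1/30240 · (-8.46049e-09 − (-1.30238e-06)) = 4.27884e-11.
Partial sum through k=3: 0.000184845.
Order-4 term: −1/1209600 · (-1.72663e-09 − (-8.13988e-07)) = -6.71512e-13.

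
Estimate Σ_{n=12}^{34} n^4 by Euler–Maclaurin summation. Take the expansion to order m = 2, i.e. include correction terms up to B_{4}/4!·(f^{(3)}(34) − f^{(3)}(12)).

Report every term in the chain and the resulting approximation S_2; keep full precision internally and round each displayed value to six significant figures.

∫_12^34 x^4 dx evaluates to 9.03732e+06.
Boundary: ½(f(12) + f(34)) = ½(20736.0 + 1.33634e+06) = 678536.
Running total after boundary: 9.71585e+06.
Order-1 term: 1/12 · (157216 − 6912.00) = 12525.3.
Running total after k=1: 9.72838e+06.
Order-2 term: −1/720 · (816.000 − 288.000) = -0.733333.

S_2 ≈ 9.72838e+06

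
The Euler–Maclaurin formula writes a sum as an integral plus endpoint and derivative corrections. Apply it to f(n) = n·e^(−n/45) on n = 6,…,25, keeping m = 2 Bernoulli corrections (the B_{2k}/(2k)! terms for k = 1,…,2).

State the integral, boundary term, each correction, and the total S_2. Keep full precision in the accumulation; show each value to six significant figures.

S_2 ≈ 210.955

Integral: ∫_6^25 x·e^(−x/45) dx = 201.199.
Endpoint term: (f(6) + f(25))/2 = (5.25104 + 14.3438)/2 = 9.79744.
Running total after boundary: 210.997.
Order-1 term: 1/12 · (0.255002 − 0.758484) = -0.0419568.
Partial sum through k=1: 210.955.
Order-2 term: −1/720 · (0.000692597 − 0.00123893) = 7.58794e-07.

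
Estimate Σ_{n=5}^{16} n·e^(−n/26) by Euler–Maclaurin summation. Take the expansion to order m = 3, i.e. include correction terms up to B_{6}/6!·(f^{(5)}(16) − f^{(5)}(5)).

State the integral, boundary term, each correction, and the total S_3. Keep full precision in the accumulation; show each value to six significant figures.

S_3 ≈ 81.1877

∫_5^16 x·e^(−x/26) dx evaluates to 74.8399.
Endpoint term: (f(5) + f(16))/2 = (4.12526 + 8.64693)/2 = 6.38610.
Integral + boundary = 81.2260.
Correction k=1: B_{2}/2! · (f^{(1)}(16) − f^{(1)}(5)) = 1/12 · (0.207859 − 0.666389) = -0.0382108.
Partial sum through k=1: 81.1877.
Correction k=2: B_{4}/4! · (f^{(3)}(16) − f^{(3)}(5)) = −1/720 · (0.00190640 − 0.00342677) = 2.11162e-06.
Partial sum through k=2: 81.1877.
Correction k=3: B_{6}/6! · (f^{(5)}(16) − f^{(5)}(5)) = 1/30240 · (5.18537e-06 − 8.68011e-06) = -1.15567e-10.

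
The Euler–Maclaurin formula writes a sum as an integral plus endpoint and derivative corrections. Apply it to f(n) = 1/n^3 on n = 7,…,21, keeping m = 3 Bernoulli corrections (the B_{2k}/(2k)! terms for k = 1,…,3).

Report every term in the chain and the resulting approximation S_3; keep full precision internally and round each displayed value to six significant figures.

S_3 ≈ 0.0106842

∫_7^21 1/x^3 dx evaluates to 0.00907029.
½[f(7) + f(21)] = ½[0.00291545 + 0.000107980] = 0.00151172.
Running total after boundary: 0.0105820.
Order-1 term: 1/12 · (-1.54257e-05 − (-0.00124948)) = 0.000102838.
Running total after k=1: 0.0106848.
Order-2 term: −1/720 · (-6.99577e-07 − (-0.000509992)) = -7.07350e-07.
Running total after k=2: 0.0106841.
Order-3 term: 1/30240 · (-6.66264e-08 − (-0.000437136)) = 1.44533e-08.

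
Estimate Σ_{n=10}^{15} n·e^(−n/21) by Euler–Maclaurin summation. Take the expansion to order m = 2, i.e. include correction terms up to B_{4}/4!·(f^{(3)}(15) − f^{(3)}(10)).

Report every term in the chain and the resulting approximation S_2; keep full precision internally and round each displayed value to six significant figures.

S_2 ≈ 41.0338

The integral term ∫_10^15 x·e^(−x/21) dx = 34.2720.
Boundary: ½(f(10) + f(15)) = ½(6.21145 + 7.34312) = 6.77729.
So far: 41.0493.
k=1: B_{2}/(2)! × [f^{(1)}(15) − f^{(1)}(10)] = 1/12 × (0.139869 − 0.325362) = -0.0154577.
After k=1: 41.0338.
k=2: B_{4}/(4)! × [f^{(3)}(15) − f^{(3)}(10)] = −1/720 × (0.00253731 − 0.00355477) = 1.41314e-06.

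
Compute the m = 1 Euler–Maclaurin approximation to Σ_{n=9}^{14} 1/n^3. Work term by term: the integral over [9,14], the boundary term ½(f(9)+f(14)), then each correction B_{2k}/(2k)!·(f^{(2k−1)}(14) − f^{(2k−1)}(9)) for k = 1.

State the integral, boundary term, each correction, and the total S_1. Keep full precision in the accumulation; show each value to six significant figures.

∫_9^14 1/x^3 dx evaluates to 0.00362182.
Boundary: ½(f(9) + f(14)) = ½(0.00137174 + 0.000364431) = 0.000868087.
So far: 0.00448991.
k=1: B_{2}/(2)! × [f^{(1)}(14) − f^{(1)}(9)] = 1/12 × (-7.80925e-05 − (-0.000457247)) = 3.15962e-05.

S_1 ≈ 0.00452150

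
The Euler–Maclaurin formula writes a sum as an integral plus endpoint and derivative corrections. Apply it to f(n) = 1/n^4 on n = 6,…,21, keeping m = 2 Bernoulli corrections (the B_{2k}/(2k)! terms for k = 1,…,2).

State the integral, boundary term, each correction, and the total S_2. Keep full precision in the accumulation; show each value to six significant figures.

S_2 ≈ 0.00193778

∫_6^21 1/x^4 dx evaluates to 0.00150722.
Endpoint term: (f(6) + f(21))/2 = (0.000771605 + 5.14189e-06)/2 = 0.000388373.
Running total after boundary: 0.00189559.
Order-1 term: 1/12 · (-9.79408e-07 − (-0.000514403)) = 4.27853e-05.
After k=1: 0.00193838.
Order-2 term: −1/720 · (-6.66264e-08 − (-0.000428669)) = -5.95282e-07.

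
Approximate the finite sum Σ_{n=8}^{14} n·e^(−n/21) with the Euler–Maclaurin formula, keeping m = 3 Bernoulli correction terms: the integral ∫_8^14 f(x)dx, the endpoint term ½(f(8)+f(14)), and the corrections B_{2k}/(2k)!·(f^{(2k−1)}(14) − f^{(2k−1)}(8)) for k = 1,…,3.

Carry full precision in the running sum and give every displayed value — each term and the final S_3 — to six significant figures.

The integral term ∫_8^14 x·e^(−x/21) dx = 38.7136.
Boundary: ½(f(8) + f(14)) = ½(5.46568 + 7.18784) = 6.32676.
Integral + boundary = 45.0403.
Correction k=1: B_{2}/2! · (f^{(1)}(14) − f^{(1)}(8)) = 1/12 · (0.171139 − 0.422940) = -0.0209834.
Running total after k=1: 45.0193.
Correction k=2: B_{4}/4! · (f^{(3)}(14) − f^{(3)}(8)) = −1/720 · (0.00271649 − 0.00405751) = 1.86252e-06.
Running total after k=2: 45.0193.
Correction k=3: B_{6}/6! · (f^{(5)}(14) − f^{(5)}(8)) = 1/30240 · (1.14397e-05 − 1.62267e-05) = -1.58299e-10.

S_3 ≈ 45.0193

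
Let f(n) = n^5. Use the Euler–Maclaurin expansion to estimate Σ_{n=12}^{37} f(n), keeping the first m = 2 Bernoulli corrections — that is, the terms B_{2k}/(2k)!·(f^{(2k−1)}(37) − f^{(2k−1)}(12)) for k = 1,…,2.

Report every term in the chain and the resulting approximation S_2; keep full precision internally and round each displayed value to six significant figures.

∫_12^37 x^5 dx evaluates to 4.27123e+08.
Boundary: ½(f(12) + f(37)) = ½(248832 + 6.93440e+07) = 3.47964e+07.
Integral + boundary = 4.61920e+08.
k=1: B_{2}/(2)! × [f^{(1)}(37) − f^{(1)}(12)] = 1/12 × (9.37080e+06 − 103680) = 772260.
Running total after k=1: 4.62692e+08.
k=2: B_{4}/(4)! × [f^{(3)}(37) − f^{(3)}(12)] = −1/720 × (82140.0 − 8640.00) = -102.083.

S_2 ≈ 4.62692e+08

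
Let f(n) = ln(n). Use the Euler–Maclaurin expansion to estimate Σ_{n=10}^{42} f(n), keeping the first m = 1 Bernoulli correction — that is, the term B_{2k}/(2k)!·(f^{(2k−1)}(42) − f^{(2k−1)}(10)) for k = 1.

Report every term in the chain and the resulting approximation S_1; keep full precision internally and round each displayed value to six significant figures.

S_1 ≈ 104.970

∫_10^42 ln(x) dx evaluates to 101.956.
Boundary: ½(f(10) + f(42)) = ½(2.30259 + 3.73767) = 3.02013.
Running total after boundary: 104.976.
Correction k=1: B_{2}/2! · (f^{(1)}(42) − f^{(1)}(10)) = 1/12 · (0.0238095 − 0.100000) = -0.00634921.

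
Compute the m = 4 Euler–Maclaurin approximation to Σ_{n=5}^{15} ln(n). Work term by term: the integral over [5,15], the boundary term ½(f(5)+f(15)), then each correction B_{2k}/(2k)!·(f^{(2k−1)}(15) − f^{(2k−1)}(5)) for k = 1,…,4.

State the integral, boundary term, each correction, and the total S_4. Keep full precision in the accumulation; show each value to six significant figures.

The integral term ∫_5^15 ln(x) dx = 22.5736.
Boundary: ½(f(5) + f(15)) = ½(1.60944 + 2.70805) = 2.15874.
Running total after boundary: 24.7323.
Correction k=1: B_{2}/2! · (f^{(1)}(15) − f^{(1)}(5)) = 1/12 · (0.0666667 − 0.200000) = -0.0111111.
Running total after k=1: 24.7212.
Correction k=2: B_{4}/4! · (f^{(3)}(15) − f^{(3)}(5)) = −1/720 · (0.000592593 − 0.0160000) = 2.13992e-05.
Running total after k=2: 24.7212.
Correction k=3: B_{6}/6! · (f^{(5)}(15) − f^{(5)}(5)) = 1/30240 · (3.16049e-05 − 0.00768000) = -2.52923e-07.
Running total after k=3: 24.7212.
Correction k=4: B_{8}/8! · (f^{(7)}(15) − f^{(7)}(5)) = −1/1209600 · (4.21399e-06 − 0.00921600) = 7.61556e-09.

S_4 ≈ 24.7212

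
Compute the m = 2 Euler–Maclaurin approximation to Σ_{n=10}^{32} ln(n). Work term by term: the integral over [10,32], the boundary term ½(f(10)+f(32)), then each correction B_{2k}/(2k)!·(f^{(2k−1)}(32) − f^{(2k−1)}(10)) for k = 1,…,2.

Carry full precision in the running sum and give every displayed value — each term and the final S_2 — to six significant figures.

Integral: ∫_10^32 ln(x) dx = 65.8777.
Endpoint term: (f(10) + f(32))/2 = (2.30259 + 3.46574)/2 = 2.88416.
Running total after boundary: 68.7619.
k=1: B_{2}/(2)! × [f^{(1)}(32) − f^{(1)}(10)] = 1/12 × (0.0312500 − 0.100000) = -0.00572917.
After k=1: 68.7561.
k=2: B_{4}/(4)! × [f^{(3)}(32) − f^{(3)}(10)] = −1/720 × (6.10352e-05 − 0.00200000) = 2.69301e-06.

S_2 ≈ 68.7561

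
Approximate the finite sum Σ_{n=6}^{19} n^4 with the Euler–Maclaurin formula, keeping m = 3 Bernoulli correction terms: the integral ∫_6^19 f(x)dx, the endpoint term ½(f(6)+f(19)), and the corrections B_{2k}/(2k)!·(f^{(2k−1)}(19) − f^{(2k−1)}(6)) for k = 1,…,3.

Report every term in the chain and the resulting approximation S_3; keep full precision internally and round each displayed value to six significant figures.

S_3 ≈ 561687

Integral: ∫_6^19 x^4 dx = 493665.
½[f(6) + f(19)] = ½[1296.00 + 130321] = 65808.5.
Integral + boundary = 559473.
Correction k=1: B_{2}/2! · (f^{(1)}(19) − f^{(1)}(6)) = 1/12 · (27436.0 − 864.000) = 2214.33.
Partial sum through k=1: 561687.
Correction k=2: B_{4}/4! · (f^{(3)}(19) − f^{(3)}(6)) = −1/720 · (456.000 − 144.000) = -0.433333.
Partial sum through k=2: 561687.
Correction k=3: B_{6}/6! · (f^{(5)}(19) − f^{(5)}(6)) = 1/30240 · (0.00000 − 0.00000) = 0.00000.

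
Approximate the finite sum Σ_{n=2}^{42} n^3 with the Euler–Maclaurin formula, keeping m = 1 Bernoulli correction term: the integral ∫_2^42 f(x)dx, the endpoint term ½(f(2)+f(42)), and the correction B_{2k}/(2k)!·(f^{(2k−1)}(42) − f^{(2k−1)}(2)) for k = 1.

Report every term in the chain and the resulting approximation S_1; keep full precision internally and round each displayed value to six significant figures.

The integral term ∫_2^42 x^3 dx = 777920.
½[f(2) + f(42)] = ½[8.00000 + 74088.0] = 37048.0.
Running total after boundary: 814968.
k=1: B_{2}/(2)! × [f^{(1)}(42) − f^{(1)}(2)] = 1/12 × (5292.00 − 12.0000) = 440.000.

S_1 ≈ 815408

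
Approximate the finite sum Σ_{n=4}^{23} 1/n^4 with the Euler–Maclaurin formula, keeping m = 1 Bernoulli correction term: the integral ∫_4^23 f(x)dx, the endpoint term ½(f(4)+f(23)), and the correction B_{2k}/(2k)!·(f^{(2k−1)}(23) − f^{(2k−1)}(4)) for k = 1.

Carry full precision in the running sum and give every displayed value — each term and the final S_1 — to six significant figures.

Integral: ∫_4^23 1/x^4 dx = 0.00518094.
½[f(4) + f(23)] = ½[0.00390625 + 3.57346e-06] = 0.00195491.
So far: 0.00713585.
Correction k=1: B_{2}/2! · (f^{(1)}(23) − f^{(1)}(4)) = 1/12 · (-6.21471e-07 − (-0.00390625)) = 0.000325469.

S_1 ≈ 0.00746132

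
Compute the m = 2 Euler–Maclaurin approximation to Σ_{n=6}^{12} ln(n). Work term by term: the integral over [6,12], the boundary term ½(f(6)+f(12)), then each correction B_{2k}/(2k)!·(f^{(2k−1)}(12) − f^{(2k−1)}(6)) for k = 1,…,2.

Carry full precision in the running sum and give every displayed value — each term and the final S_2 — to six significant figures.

S_2 ≈ 15.1997

∫_6^12 ln(x) dx evaluates to 13.0683.
Endpoint term: (f(6) + f(12))/2 = (1.79176 + 2.48491)/2 = 2.13833.
So far: 15.2067.
k=1: B_{2}/(2)! × [f^{(1)}(12) − f^{(1)}(6)] = 1/12 × (0.0833333 − 0.166667) = -0.00694444.
Running total after k=1: 15.1997.
k=2: B_{4}/(4)! × [f^{(3)}(12) − f^{(3)}(6)] = −1/720 × (0.00115741 − 0.00925926) = 1.12526e-05.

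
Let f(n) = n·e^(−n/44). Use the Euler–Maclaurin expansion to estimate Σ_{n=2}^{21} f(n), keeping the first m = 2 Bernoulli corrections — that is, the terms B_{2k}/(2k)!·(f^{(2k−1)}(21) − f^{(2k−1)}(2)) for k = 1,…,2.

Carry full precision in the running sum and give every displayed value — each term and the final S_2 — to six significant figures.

S_2 ≈ 166.928

The integral term ∫_2^21 x·e^(−x/44) dx = 159.506.
½[f(2) + f(21)] = ½[1.91113 + 13.0299] = 7.47053.
Running total after boundary: 166.977.
Order-1 term: 1/12 · (0.324338 − 0.912128) = -0.0489825.
Partial sum through k=1: 166.928.
Order-2 term: −1/720 · (0.000808515 − 0.00145829) = 9.02469e-07.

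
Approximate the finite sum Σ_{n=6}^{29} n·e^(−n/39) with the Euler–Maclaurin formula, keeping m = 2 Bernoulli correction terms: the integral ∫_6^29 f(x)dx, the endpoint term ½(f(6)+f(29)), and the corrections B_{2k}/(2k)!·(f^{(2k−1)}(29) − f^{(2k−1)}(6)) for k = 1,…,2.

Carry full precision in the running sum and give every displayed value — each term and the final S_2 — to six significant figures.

S_2 ≈ 253.387

∫_6^29 x·e^(−x/39) dx evaluates to 243.972.
½[f(6) + f(29)] = ½[5.14442 + 13.7867] = 9.46557.
Integral + boundary = 253.437.
k=1: B_{2}/(2)! × [f^{(1)}(29) − f^{(1)}(6)] = 1/12 × (0.121899 − 0.725496) = -0.0502998.
Partial sum through k=1: 253.387.
k=2: B_{4}/(4)! × [f^{(3)}(29) − f^{(3)}(6)] = −1/720 × (0.000705264 − 0.00160441) = 1.24881e-06.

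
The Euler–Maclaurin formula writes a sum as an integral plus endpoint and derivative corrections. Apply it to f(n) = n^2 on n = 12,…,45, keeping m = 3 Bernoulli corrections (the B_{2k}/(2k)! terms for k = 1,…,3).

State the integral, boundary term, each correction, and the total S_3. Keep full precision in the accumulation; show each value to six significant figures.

S_3 ≈ 30889.0

∫_12^45 x^2 dx evaluates to 29799.0.
Boundary: ½(f(12) + f(45)) = ½(144.000 + 2025.00) = 1084.50.
Running total after boundary: 30883.5.
Correction k=1: B_{2}/2! · (f^{(1)}(45) − f^{(1)}(12)) = 1/12 · (90.0000 − 24.0000) = 5.50000.
Partial sum through k=1: 30889.0.
Correction k=2: B_{4}/4! · (f^{(3)}(45) − f^{(3)}(12)) = −1/720 · (0.00000 − 0.00000) = 0.00000.
Partial sum through k=2: 30889.0.
Correction k=3: B_{6}/6! · (f^{(5)}(45) − f^{(5)}(12)) = 1/30240 · (0.00000 − 0.00000) = 0.00000.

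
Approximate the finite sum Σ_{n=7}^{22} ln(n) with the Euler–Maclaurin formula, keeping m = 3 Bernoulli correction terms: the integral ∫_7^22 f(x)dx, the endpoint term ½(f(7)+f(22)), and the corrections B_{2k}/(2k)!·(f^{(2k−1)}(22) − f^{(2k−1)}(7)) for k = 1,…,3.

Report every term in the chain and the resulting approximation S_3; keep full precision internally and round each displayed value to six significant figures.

The integral term ∫_7^22 ln(x) dx = 39.3816.
Boundary: ½(f(7) + f(22)) = ½(1.94591 + 3.09104) = 2.51848.
Running total after boundary: 41.9000.
Order-1 term: 1/12 · (0.0454545 − 0.142857) = -0.00811688.
Running total after k=1: 41.8919.
Order-2 term: −1/720 · (0.000187829 − 0.00583090) = 7.83760e-06.
Running total after k=2: 41.8919.
Order-3 term: 1/30240 · (4.65691e-06 − 0.00142798) = -4.70674e-08.

S_3 ≈ 41.8919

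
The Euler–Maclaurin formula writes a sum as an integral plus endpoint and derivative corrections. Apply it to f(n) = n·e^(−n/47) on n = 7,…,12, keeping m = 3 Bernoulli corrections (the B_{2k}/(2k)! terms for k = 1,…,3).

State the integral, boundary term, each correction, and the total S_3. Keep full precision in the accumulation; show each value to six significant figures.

∫_7^12 x·e^(−x/47) dx evaluates to 38.6442.
½[f(7) + f(12)] = ½[6.03137 + 9.29603] = 7.66370.
So far: 46.3079.
Order-1 term: 1/12 · (0.576881 − 0.733297) = -0.0130346.
Partial sum through k=1: 46.2949.
Order-2 term: −1/720 · (0.000962526 − 0.00111206) = 2.07689e-07.
Partial sum through k=2: 46.2949.
Order-3 term: 1/30240 · (7.53237e-07 − 8.56571e-07) = -3.41712e-12.

S_3 ≈ 46.2949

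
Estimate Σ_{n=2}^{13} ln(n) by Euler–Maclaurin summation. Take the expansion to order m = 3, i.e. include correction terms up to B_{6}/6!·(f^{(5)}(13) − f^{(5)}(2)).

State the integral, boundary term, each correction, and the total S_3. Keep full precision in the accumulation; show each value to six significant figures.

Integral: ∫_2^13 ln(x) dx = 20.9580.
Boundary: ½(f(2) + f(13)) = ½(0.693147 + 2.56495) = 1.62905.
Integral + boundary = 22.5871.
Order-1 term: 1/12 · (0.0769231 − 0.500000) = -0.0352564.
Partial sum through k=1: 22.5518.
Order-2 term: −1/720 · (0.000910332 − 0.250000) = 0.000345958.
Partial sum through k=2: 22.5522.
Order-3 term: 1/30240 · (6.46390e-05 − 0.750000) = -2.47994e-05.

S_3 ≈ 22.5522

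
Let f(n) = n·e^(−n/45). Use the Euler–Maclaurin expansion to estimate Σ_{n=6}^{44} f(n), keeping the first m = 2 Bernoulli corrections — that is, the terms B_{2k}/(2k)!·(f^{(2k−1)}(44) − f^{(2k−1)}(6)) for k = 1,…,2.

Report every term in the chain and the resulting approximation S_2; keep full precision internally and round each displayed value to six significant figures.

∫_6^44 x·e^(−x/45) dx evaluates to 502.058.
Endpoint term: (f(6) + f(44))/2 = (5.25104 + 16.5504)/2 = 10.9007.
So far: 512.959.
Order-1 term: 1/12 · (0.00835880 − 0.758484) = -0.0625104.
After k=1: 512.896.
Order-2 term: −1/720 · (0.000375630 − 0.00123893) = 1.19903e-06.

S_2 ≈ 512.896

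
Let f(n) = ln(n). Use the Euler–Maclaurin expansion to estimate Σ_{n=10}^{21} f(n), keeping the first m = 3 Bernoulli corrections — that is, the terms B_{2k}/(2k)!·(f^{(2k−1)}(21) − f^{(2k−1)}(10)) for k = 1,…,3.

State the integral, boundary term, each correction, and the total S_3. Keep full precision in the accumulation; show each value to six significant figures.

∫_10^21 ln(x) dx evaluates to 29.9091.
Endpoint term: (f(10) + f(21))/2 = (2.30259 + 3.04452)/2 = 2.67355.
Integral + boundary = 32.5827.
k=1: B_{2}/(2)! × [f^{(1)}(21) − f^{(1)}(10)] = 1/12 × (0.0476190 − 0.100000) = -0.00436508.
Running total after k=1: 32.5783.
k=2: B_{4}/(4)! × [f^{(3)}(21) − f^{(3)}(10)] = −1/720 × (0.000215959 − 0.00200000) = 2.47783e-06.
Running total after k=2: 32.5783.
k=3: B_{6}/(6)! × [f^{(5)}(21) − f^{(5)}(10)] = 1/30240 × (5.87645e-06 − 0.000240000) = -7.74218e-09.

S_3 ≈ 32.5783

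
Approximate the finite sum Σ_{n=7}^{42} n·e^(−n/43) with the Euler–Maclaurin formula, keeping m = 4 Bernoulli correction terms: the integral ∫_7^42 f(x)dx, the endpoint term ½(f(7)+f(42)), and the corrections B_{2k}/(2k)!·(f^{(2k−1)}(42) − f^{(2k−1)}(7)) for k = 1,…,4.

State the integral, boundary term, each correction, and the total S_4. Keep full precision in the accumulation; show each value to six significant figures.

S_4 ≈ 461.591

Integral: ∫_7^42 x·e^(−x/43) dx = 450.768.
½[f(7) + f(42)] = ½[5.94838 + 15.8145] = 10.8814.
So far: 461.649.
k=1: B_{2}/(2)! × [f^{(1)}(42) − f^{(1)}(7)] = 1/12 × (0.00875663 − 0.711435) = -0.0585565.
Running total after k=1: 461.591.
k=2: B_{4}/(4)! × [f^{(3)}(42) − f^{(3)}(7)] = −1/720 × (0.000412021 − 0.00130393) = 1.23877e-06.
Running total after k=2: 461.591.
k=3: B_{6}/(6)! × [f^{(5)}(42) − f^{(5)}(7)] = 1/30240 × (4.43108e-07 − 1.20233e-06) = -2.51064e-11.
Running total after k=3: 461.591.
k=4: B_{8}/(8)! × [f^{(7)}(42) − f^{(7)}(7)] = −1/1209600 × (3.58778e-10 − 9.19113e-10) = 4.63240e-16.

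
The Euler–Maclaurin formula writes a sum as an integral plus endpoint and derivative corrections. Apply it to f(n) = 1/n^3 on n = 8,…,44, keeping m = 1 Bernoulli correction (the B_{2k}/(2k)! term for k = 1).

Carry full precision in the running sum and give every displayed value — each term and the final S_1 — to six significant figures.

S_1 ≈ 0.00859764

∫_8^44 1/x^3 dx evaluates to 0.00755424.
½[f(8) + f(44)] = ½[0.00195312 + 1.17393e-05] = 0.000982432.
So far: 0.00853667.
Correction k=1: B_{2}/2! · (f^{(1)}(44) − f^{(1)}(8)) = 1/12 · (-8.00406e-07 − (-0.000732422)) = 6.09685e-05.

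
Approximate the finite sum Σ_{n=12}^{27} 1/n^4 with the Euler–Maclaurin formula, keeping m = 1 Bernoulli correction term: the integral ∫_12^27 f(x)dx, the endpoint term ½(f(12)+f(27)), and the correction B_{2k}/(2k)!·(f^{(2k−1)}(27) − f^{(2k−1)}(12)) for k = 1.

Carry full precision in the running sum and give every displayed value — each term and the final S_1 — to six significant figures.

S_1 ≈ 0.000202336

The integral term ∫_12^27 1/x^4 dx = 0.000175966.
Boundary: ½(f(12) + f(27)) = ½(4.82253e-05 + 1.88168e-06) = 2.50535e-05.
Integral + boundary = 0.000201020.
Order-1 term: 1/12 · (-2.78767e-07 − (-1.60751e-05)) = 1.31636e-06.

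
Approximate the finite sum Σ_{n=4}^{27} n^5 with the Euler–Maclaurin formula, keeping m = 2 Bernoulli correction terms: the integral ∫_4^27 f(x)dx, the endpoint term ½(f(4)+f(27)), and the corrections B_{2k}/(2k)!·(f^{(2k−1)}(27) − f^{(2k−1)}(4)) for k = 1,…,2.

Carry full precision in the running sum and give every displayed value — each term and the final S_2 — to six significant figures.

Integral: ∫_4^27 x^5 dx = 6.45694e+07.
½[f(4) + f(27)] = ½[1024.00 + 1.43489e+07] = 7.17497e+06.
Running total after boundary: 7.17444e+07.
Order-1 term: 1/12 · (2.65720e+06 − 1280.00) = 221327.
After k=1: 7.19657e+07.
Order-2 term: −1/720 · (43740.0 − 960.000) = -59.4167.

S_2 ≈ 7.19656e+07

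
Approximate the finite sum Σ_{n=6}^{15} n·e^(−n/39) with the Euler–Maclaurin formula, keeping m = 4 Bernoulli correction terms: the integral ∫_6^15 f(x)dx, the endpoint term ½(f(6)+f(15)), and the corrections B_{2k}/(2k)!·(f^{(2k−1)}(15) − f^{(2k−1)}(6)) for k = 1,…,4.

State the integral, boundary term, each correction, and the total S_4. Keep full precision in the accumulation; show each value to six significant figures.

S_4 ≈ 78.8156

Integral: ∫_6^15 x·e^(−x/39) dx = 71.1636.
½[f(6) + f(15)] = ½[5.14442 + 10.2107] = 7.67755.
So far: 78.8411.
Order-1 term: 1/12 · (0.418900 − 0.725496) = -0.0255496.
After k=1: 78.8156.
Order-2 term: −1/720 · (0.00117050 − 0.00160441) = 6.02654e-07.
After k=2: 78.8156.
Order-3 term: 1/30240 · (1.35804e-06 − 1.79607e-06) = -1.44852e-11.
After k=3: 78.8156.
Order-4 term: −1/1209600 · (1.27977e-09 − 1.66819e-09) = 3.21113e-16.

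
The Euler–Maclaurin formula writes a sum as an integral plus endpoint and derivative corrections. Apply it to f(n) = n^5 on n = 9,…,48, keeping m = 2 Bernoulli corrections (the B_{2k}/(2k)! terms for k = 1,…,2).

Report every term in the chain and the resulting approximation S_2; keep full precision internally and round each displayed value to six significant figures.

S_2 ≈ 2.16798e+09

The integral term ∫_9^48 x^5 dx = 2.03834e+09.
½[f(9) + f(48)] = ½[59049.0 + 2.54804e+08] = 1.27432e+08.
Running total after boundary: 2.16577e+09.
k=1: B_{2}/(2)! × [f^{(1)}(48) − f^{(1)}(9)] = 1/12 × (2.65421e+07 − 32805.0) = 2.20911e+06.
After k=1: 2.16798e+09.
k=2: B_{4}/(4)! × [f^{(3)}(48) − f^{(3)}(9)] = −1/720 × (138240 − 4860.00) = -185.250.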